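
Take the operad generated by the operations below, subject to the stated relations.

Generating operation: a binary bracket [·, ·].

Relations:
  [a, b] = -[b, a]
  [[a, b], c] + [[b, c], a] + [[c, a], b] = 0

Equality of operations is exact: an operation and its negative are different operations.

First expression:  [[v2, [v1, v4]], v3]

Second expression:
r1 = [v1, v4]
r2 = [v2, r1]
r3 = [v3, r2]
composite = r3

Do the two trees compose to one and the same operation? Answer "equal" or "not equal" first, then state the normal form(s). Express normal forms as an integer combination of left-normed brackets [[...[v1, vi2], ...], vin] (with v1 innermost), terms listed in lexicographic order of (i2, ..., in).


not equal: they reduce to -[[[v1, v4], v2], v3] and [[[v1, v4], v2], v3]

The first composite normalizes to -[[[v1, v4], v2], v3]
The second composite normalizes to [[[v1, v4], v2], v3]
No match — not equal.


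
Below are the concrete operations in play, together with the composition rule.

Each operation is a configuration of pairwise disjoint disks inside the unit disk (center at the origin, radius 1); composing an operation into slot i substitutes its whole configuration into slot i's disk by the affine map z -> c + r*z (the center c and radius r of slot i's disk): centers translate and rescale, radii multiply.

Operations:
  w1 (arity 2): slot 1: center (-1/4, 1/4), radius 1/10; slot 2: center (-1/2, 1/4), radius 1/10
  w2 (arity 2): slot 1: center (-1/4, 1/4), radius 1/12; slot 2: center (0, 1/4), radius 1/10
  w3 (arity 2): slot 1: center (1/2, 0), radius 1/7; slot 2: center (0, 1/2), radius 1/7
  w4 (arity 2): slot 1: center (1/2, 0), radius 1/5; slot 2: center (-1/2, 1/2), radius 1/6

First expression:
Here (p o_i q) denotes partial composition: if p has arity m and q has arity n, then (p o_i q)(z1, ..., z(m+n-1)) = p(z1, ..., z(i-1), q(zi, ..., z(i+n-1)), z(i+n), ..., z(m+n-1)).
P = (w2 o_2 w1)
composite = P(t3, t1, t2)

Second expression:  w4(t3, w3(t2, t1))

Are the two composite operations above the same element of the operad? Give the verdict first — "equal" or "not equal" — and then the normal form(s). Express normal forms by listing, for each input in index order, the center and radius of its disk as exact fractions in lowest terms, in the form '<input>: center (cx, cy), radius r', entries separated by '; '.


not equal; the first gives t1: center (-1/40, 11/40), radius 1/100; t2: center (-1/20, 11/40), radius 1/100; t3: center (-1/4, 1/4), radius 1/12 and the second t1: center (-1/2, 7/12), radius 1/42; t2: center (-5/12, 1/2), radius 1/42; t3: center (1/2, 0), radius 1/5


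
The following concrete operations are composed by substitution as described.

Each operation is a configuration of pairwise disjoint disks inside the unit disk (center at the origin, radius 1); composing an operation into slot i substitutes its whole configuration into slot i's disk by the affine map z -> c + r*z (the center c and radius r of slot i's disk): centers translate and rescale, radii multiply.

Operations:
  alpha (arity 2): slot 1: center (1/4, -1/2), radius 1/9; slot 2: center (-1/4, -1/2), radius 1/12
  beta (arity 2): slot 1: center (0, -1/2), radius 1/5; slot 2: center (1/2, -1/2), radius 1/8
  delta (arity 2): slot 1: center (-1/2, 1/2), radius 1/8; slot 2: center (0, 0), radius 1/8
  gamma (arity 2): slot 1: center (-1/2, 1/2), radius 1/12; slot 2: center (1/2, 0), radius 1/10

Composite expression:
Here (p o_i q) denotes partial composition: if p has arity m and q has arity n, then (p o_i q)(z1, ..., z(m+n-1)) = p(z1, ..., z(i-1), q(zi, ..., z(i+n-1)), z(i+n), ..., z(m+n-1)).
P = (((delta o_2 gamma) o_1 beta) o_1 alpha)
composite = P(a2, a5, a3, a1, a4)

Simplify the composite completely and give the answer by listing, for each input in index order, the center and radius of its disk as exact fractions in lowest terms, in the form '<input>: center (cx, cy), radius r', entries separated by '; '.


Only the slot chain above each a matters under delta; compose those maps.
a2 passes through 3 substitutions, ending at center (-79/160, 17/40), radius 1/360
a5 passes through 3 substitutions, ending at center (-81/160, 17/40), radius 1/480
a3 passes through 2 substitutions, ending at center (-7/16, 7/16), radius 1/64
a1 passes through 2 substitutions, ending at center (-1/16, 1/16), radius 1/96
a4 passes through 2 substitutions, ending at center (1/16, 0), radius 1/80

a1: center (-1/16, 1/16), radius 1/96; a2: center (-79/160, 17/40), radius 1/360; a3: center (-7/16, 7/16), radius 1/64; a4: center (1/16, 0), radius 1/80; a5: center (-81/160, 17/40), radius 1/480


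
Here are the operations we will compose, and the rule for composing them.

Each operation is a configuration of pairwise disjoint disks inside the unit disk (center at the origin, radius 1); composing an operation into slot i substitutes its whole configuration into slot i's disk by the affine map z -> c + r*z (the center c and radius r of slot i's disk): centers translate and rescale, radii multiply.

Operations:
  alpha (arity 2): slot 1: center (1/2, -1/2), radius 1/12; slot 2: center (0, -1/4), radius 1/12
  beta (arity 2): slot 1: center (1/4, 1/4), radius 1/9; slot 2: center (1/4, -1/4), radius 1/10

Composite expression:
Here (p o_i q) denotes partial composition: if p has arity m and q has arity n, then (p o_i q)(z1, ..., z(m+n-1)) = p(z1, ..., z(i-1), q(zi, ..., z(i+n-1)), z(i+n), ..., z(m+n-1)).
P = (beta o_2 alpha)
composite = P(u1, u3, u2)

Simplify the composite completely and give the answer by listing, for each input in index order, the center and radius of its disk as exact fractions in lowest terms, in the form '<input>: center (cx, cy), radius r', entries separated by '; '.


Each u-disk chains the slot maps above it in beta; radii multiply.
input u1: composing its 1 substitution step yields center (1/4, 1/4), radius 1/9
input u3: composing its 2 substitution steps yields center (3/10, -3/10), radius 1/120
input u2: composing its 2 substitution steps yields center (1/4, -11/40), radius 1/120

u1: center (1/4, 1/4), radius 1/9; u2: center (1/4, -11/40), radius 1/120; u3: center (3/10, -3/10), radius 1/120


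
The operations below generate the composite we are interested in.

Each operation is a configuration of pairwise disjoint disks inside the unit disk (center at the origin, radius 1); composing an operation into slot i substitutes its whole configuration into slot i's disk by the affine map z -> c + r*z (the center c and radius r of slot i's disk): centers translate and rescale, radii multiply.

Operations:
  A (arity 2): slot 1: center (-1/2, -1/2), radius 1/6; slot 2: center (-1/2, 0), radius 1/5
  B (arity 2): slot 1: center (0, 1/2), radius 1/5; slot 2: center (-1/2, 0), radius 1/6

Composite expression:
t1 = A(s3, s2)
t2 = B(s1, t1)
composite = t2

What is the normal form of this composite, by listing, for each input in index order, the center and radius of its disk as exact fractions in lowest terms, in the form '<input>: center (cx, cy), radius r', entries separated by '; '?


Follow each s-input down from B: c' goes to c + r*c', radius to r*r'.
tracing s1 down its 1-map path: center (0, 1/2), radius 1/5
tracing s3 down its 2-map path: center (-7/12, -1/12), radius 1/36
tracing s2 down its 2-map path: center (-7/12, 0), radius 1/30

s1: center (0, 1/2), radius 1/5; s2: center (-7/12, 0), radius 1/30; s3: center (-7/12, -1/12), radius 1/36


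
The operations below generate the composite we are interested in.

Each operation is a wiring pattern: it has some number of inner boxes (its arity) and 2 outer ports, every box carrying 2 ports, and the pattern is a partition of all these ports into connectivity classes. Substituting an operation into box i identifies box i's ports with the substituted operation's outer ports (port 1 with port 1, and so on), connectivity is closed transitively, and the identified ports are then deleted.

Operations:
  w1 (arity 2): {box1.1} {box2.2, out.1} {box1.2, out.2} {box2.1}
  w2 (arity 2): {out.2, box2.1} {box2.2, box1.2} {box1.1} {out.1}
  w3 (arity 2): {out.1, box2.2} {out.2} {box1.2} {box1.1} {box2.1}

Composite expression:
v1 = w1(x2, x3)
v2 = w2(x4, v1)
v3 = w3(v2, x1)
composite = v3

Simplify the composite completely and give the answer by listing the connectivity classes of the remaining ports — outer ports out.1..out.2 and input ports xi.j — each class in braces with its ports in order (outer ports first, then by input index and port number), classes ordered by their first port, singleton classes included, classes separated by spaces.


{out.1, x1.2} {out.2} {x1.1} {x2.1} {x2.2, x4.2} {x3.1} {x3.2} {x4.1}


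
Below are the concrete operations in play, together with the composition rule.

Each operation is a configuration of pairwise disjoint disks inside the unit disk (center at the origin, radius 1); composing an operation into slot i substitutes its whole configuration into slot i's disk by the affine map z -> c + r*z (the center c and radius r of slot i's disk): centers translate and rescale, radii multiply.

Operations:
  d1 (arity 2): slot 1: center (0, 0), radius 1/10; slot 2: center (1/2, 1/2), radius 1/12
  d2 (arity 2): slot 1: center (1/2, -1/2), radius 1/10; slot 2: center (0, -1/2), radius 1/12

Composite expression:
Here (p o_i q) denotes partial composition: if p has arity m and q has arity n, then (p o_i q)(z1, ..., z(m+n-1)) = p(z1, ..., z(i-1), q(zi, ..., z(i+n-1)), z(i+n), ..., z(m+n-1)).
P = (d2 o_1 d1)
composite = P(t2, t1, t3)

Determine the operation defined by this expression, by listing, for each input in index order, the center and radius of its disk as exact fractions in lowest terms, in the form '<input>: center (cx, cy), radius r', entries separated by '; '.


Affine substitution under d2: radii multiply and t-centers shift.
t2 passes through 2 substitutions, ending at center (1/2, -1/2), radius 1/100
t1 passes through 2 substitutions, ending at center (11/20, -9/20), radius 1/120
t3 passes through 1 substitution, ending at center (0, -1/2), radius 1/12

t1: center (11/20, -9/20), radius 1/120; t2: center (1/2, -1/2), radius 1/100; t3: center (0, -1/2), radius 1/12


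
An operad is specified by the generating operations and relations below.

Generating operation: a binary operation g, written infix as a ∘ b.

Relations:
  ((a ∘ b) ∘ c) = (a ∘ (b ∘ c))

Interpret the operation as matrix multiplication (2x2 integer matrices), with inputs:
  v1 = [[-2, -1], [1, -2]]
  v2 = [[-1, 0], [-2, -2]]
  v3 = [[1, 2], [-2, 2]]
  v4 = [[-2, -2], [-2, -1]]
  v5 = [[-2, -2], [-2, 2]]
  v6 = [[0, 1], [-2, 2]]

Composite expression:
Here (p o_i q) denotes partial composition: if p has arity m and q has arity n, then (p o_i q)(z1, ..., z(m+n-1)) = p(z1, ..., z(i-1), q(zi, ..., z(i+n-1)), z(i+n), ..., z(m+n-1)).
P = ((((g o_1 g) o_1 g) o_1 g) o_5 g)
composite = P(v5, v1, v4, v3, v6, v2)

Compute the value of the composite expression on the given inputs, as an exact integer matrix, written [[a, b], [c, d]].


[[96, 200], [48, 120]]


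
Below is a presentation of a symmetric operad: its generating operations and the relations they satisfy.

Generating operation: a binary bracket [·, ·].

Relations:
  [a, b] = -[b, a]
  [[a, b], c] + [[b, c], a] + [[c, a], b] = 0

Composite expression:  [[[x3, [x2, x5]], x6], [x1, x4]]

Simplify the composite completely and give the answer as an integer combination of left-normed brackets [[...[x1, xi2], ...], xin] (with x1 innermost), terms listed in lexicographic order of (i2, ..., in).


[[[[[x1, x4], x2], x5], x3], x6] - [[[[[x1, x4], x3], x2], x5], x6] + [[[[[x1, x4], x3], x5], x2], x6] - [[[[[x1, x4], x5], x2], x3], x6] - [[[[[x1, x4], x6], x2], x5], x3] + [[[[[x1, x4], x6], x3], x2], x5] - [[[[[x1, x4], x6], x3], x5], x2] + [[[[[x1, x4], x6], x5], x2], x3]


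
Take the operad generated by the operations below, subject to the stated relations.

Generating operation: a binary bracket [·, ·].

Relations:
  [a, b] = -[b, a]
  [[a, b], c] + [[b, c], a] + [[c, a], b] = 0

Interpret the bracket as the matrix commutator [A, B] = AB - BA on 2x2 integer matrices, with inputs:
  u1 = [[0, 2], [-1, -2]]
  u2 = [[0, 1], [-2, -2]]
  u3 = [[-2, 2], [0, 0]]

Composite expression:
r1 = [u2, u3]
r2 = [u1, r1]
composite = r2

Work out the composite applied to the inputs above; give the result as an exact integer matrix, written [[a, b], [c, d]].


[[14, -4], [-16, -14]]

[u2, u3] = [[4, 6], [4, -4]]
[u1, [u2, u3]] = [[14, -4], [-16, -14]]


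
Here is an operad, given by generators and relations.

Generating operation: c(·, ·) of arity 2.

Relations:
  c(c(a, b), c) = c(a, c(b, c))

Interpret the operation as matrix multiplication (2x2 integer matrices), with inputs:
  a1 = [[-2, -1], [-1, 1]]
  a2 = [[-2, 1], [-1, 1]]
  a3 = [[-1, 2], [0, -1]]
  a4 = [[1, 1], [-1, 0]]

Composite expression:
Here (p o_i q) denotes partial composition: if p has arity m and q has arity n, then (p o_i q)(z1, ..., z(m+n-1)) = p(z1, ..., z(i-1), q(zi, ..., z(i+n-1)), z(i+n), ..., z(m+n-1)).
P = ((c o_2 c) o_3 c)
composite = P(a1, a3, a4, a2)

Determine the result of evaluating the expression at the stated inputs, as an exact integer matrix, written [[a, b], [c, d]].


c(a4, a2) = [[-3, 2], [2, -1]]
c(a3, c(a4, a2)) = [[7, -4], [-2, 1]]
c(a1, c(a3, c(a4, a2))) = [[-12, 7], [-9, 5]]

[[-12, 7], [-9, 5]]


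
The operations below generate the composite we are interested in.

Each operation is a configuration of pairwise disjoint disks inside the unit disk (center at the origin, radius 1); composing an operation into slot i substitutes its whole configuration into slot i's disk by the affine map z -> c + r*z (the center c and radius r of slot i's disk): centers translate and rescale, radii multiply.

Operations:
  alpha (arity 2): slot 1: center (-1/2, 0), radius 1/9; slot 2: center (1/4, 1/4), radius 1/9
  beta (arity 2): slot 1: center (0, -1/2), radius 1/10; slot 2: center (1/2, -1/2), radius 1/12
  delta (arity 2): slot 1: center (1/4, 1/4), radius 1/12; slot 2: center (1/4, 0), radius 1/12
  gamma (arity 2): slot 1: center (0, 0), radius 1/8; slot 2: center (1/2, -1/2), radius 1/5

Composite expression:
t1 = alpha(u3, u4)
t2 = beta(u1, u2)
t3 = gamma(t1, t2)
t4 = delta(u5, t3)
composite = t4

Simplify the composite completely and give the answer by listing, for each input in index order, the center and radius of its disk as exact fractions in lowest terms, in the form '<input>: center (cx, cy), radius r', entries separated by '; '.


u1: center (7/24, -1/20), radius 1/600; u2: center (3/10, -1/20), radius 1/720; u3: center (47/192, 0), radius 1/864; u4: center (97/384, 1/384), radius 1/864; u5: center (1/4, 1/4), radius 1/12

Follow each u-input down from delta: c' goes to c + r*c', radius to r*r'.
input u5: applying the 1 nested substitution gives center (1/4, 1/4), radius 1/12
input u3: applying the 3 nested substitutions gives center (47/192, 0), radius 1/864
input u4: applying the 3 nested substitutions gives center (97/384, 1/384), radius 1/864
input u1: applying the 3 nested substitutions gives center (7/24, -1/20), radius 1/600
input u2: applying the 3 nested substitutions gives center (3/10, -1/20), radius 1/720


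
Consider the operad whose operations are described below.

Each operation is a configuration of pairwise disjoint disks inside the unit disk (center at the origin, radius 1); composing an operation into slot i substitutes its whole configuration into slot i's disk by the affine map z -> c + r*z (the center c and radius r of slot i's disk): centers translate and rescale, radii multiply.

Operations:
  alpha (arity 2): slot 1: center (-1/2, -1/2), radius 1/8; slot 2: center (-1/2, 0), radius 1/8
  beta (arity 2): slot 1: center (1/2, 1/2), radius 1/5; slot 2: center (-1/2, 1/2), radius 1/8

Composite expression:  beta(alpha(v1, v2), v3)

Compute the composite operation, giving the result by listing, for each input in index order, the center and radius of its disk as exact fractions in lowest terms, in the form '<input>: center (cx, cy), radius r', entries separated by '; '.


v1: center (2/5, 2/5), radius 1/40; v2: center (2/5, 1/2), radius 1/40; v3: center (-1/2, 1/2), radius 1/8

Only the slot chain above each v matters under beta; compose those maps.
v1 passes through 2 substitutions, ending at center (2/5, 2/5), radius 1/40
v2 passes through 2 substitutions, ending at center (2/5, 1/2), radius 1/40
v3 passes through 1 substitution, ending at center (-1/2, 1/2), radius 1/8


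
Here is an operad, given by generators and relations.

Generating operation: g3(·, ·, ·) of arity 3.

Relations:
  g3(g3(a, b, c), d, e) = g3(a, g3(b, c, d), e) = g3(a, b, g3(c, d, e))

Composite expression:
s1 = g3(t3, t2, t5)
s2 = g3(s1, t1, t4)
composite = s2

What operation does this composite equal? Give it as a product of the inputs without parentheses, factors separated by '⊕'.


Every regrouping of g3 is equal, so read the t-inputs in written order.
g3(t3, t2, t5) unparenthesizes to t3 ⊕ t2 ⊕ t5
g3(g3(t3, t2, t5), t1, t4) unparenthesizes to t3 ⊕ t2 ⊕ t5 ⊕ t1 ⊕ t4

t3 ⊕ t2 ⊕ t5 ⊕ t1 ⊕ t4


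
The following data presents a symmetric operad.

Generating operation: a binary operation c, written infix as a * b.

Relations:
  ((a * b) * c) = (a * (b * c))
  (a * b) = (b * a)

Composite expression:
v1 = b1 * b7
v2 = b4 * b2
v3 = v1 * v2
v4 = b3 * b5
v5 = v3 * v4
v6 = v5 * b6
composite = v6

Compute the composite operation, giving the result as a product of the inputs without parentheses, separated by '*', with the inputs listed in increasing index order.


Any arrangement under c is one operation, so sort the b-inputs.
(b1 * b7) reduces to b1 * b7
(b4 * b2) reduces to b4 * b2
((b1 * b7) * (b4 * b2)) reduces to b1 * b7 * b4 * b2
(b3 * b5) reduces to b3 * b5
(((b1 * b7) * (b4 * b2)) * (b3 * b5)) reduces to b1 * b7 * b4 * b2 * b3 * b5
((((b1 * b7) * (b4 * b2)) * (b3 * b5)) * b6) reduces to b1 * b7 * b4 * b2 * b3 * b5 * b6
putting the inputs in ascending order: b1 * b2 * b3 * b4 * b5 * b6 * b7

b1 * b2 * b3 * b4 * b5 * b6 * b7


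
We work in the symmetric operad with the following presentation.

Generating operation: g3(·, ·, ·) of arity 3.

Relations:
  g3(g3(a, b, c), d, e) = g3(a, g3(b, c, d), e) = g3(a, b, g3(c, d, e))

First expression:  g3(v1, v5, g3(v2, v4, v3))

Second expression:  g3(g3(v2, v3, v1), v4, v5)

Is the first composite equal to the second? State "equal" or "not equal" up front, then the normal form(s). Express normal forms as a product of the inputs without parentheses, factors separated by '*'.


The first composite normalizes to v1 * v5 * v2 * v4 * v3
The second composite normalizes to v2 * v3 * v1 * v4 * v5
They disagree, so not equal.

not equal; first: v1 * v5 * v2 * v4 * v3; second: v2 * v3 * v1 * v4 * v5


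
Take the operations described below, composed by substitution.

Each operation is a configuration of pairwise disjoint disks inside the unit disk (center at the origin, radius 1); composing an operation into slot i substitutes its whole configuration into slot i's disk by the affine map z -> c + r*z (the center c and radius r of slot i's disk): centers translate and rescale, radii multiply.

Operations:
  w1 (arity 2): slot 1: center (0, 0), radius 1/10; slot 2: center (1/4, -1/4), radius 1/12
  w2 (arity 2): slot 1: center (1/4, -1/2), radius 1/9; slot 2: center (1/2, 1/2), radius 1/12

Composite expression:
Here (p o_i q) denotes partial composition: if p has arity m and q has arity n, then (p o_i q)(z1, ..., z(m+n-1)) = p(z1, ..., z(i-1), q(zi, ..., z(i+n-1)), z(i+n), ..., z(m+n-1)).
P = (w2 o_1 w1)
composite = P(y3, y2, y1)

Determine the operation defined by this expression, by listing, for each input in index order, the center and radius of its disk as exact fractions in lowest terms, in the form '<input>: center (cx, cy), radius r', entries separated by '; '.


Follow each y-input down from w2: c' goes to c + r*c', radius to r*r'.
y3: after 2 affine steps, its disk has center (1/4, -1/2), radius 1/90
y2: after 2 affine steps, its disk has center (5/18, -19/36), radius 1/108
y1: after 1 affine step, its disk has center (1/2, 1/2), radius 1/12

y1: center (1/2, 1/2), radius 1/12; y2: center (5/18, -19/36), radius 1/108; y3: center (1/4, -1/2), radius 1/90


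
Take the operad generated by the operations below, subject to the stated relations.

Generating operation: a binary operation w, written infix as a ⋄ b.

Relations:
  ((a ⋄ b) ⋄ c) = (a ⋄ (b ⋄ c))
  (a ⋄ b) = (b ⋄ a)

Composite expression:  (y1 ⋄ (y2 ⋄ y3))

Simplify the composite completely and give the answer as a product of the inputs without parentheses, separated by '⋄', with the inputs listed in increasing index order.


y1 ⋄ y2 ⋄ y3

Shape and order are irrelevant to w; the y-input set decides.
(y2 ⋄ y3) flattens to y2 ⋄ y3
(y1 ⋄ (y2 ⋄ y3)) flattens to y1 ⋄ y2 ⋄ y3
reordering the factors by index: y1 ⋄ y2 ⋄ y3


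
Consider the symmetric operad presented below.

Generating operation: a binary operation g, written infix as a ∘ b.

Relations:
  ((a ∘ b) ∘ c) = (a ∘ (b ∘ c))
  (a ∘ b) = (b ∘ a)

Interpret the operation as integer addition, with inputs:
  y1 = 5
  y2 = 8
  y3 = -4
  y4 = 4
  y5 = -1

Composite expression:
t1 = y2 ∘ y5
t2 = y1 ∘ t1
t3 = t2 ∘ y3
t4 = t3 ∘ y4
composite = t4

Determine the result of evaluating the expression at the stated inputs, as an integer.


12

(y2 ∘ y5) = 7
(y1 ∘ (y2 ∘ y5)) = 12
((y1 ∘ (y2 ∘ y5)) ∘ y3) = 8
(((y1 ∘ (y2 ∘ y5)) ∘ y3) ∘ y4) = 12


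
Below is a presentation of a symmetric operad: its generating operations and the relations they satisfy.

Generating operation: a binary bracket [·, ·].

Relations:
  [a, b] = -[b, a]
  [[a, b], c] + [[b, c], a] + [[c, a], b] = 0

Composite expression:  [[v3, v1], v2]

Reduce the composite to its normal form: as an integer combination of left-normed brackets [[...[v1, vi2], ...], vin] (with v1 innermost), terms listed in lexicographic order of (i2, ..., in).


-[[v1, v3], v2]

A multilinear Lie element is pinned by v1-initial words (v1 innermost).
Composite bracket: [[v3, v1], v2]
Each bracket splits as ab - ba, giving 4 signed words (2^2 = 4).
Collect the words opening with v1:
  the word v1v3v2 carries sign -1 and contributes -[[v1, v3], v2]


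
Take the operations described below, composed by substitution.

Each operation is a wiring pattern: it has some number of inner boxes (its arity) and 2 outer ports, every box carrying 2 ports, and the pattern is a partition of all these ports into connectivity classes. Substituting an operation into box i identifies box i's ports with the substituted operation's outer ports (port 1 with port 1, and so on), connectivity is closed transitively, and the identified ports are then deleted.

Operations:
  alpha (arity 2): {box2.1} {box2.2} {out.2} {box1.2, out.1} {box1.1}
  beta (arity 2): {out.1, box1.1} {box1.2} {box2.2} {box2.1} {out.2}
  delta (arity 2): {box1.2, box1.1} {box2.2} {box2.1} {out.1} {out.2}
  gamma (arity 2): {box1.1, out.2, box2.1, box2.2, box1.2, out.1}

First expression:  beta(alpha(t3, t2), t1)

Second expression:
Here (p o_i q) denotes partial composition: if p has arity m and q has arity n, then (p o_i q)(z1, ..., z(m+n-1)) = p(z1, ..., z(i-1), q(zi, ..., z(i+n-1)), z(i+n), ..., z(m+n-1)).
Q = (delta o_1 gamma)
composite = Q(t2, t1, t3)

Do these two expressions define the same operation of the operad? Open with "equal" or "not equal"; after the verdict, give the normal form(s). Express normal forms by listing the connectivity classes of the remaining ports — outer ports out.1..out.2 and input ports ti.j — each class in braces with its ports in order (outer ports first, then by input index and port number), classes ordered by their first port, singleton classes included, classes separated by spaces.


The first expression reduces to {out.1, t3.2} {out.2} {t1.1} {t1.2} {t2.1} {t2.2} {t3.1}
The second expression reduces to {out.1} {out.2} {t1.1, t1.2, t2.1, t2.2} {t3.1} {t3.2}
No match — not equal.

not equal — first {out.1, t3.2} {out.2} {t1.1} {t1.2} {t2.1} {t2.2} {t3.1}, second {out.1} {out.2} {t1.1, t1.2, t2.1, t2.2} {t3.1} {t3.2}


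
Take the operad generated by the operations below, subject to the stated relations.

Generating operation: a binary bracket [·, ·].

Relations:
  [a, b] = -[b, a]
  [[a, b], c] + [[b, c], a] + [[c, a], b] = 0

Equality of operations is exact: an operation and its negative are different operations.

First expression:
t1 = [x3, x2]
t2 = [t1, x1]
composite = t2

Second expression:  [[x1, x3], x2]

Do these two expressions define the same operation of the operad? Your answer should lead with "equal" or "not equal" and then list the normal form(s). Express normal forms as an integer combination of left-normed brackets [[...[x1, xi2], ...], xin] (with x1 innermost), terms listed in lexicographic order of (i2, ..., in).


Normal form of the first expression: [[x1, x2], x3] - [[x1, x3], x2]
Normal form of the second expression: [[x1, x3], x2]
The normal forms differ: not equal.

not equal; first: [[x1, x2], x3] - [[x1, x3], x2]; second: [[x1, x3], x2]


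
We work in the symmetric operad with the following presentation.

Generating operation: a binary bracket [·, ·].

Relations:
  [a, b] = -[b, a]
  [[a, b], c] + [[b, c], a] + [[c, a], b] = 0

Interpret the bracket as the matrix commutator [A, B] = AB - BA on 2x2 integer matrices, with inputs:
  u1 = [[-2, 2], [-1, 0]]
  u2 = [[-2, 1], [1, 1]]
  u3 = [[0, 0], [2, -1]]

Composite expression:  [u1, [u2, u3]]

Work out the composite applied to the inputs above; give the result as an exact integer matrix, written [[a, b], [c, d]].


[[13, -6], [10, -13]]


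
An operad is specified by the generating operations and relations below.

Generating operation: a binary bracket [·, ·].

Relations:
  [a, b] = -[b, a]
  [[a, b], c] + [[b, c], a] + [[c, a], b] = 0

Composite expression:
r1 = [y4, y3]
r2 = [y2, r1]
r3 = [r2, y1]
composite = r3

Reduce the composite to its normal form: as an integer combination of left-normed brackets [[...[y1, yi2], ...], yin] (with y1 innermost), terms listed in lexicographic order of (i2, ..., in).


[[[y1, y2], y3], y4] - [[[y1, y2], y4], y3] - [[[y1, y3], y4], y2] + [[[y1, y4], y3], y2]


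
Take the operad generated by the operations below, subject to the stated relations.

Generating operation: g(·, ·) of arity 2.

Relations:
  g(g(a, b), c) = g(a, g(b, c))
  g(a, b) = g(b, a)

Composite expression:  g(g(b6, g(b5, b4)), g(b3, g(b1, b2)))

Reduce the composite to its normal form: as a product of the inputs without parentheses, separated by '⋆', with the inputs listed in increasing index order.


b1 ⋆ b2 ⋆ b3 ⋆ b4 ⋆ b5 ⋆ b6

Both nesting and order wash out for g; what remains is which b's occur.
g(b5, b4) spells out as b5 ⋆ b4
g(b6, g(b5, b4)) spells out as b6 ⋆ b5 ⋆ b4
g(b1, b2) spells out as b1 ⋆ b2
g(b3, g(b1, b2)) spells out as b3 ⋆ b1 ⋆ b2
g(g(b6, g(b5, b4)), g(b3, g(b1, b2))) spells out as b6 ⋆ b5 ⋆ b4 ⋆ b3 ⋆ b1 ⋆ b2
commutativity sorts the factors: b1 ⋆ b2 ⋆ b3 ⋆ b4 ⋆ b5 ⋆ b6


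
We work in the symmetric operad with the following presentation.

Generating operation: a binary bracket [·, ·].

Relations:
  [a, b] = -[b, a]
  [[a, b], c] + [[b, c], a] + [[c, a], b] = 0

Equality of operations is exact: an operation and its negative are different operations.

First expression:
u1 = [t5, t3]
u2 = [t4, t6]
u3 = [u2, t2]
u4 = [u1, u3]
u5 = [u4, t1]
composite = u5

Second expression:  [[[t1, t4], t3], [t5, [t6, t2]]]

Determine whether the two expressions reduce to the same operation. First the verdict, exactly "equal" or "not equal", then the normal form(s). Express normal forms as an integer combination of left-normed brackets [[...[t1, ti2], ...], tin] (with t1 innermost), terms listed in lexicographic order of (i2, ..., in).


The first composite normalizes to [[[[[t1, t2], t4], t6], t3], t5] - [[[[[t1, t2], t4], t6], t5], t3] - [[[[[t1, t2], t6], t4], t3], t5] + [[[[[t1, t2], t6], t4], t5], t3] - [[[[[t1, t3], t5], t2], t4], t6] + [[[[[t1, t3], t5], t2], t6], t4] + [[[[[t1, t3], t5], t4], t6], t2] - [[[[[t1, t3], t5], t6], t4], t2] - [[[[[t1, t4], t6], t2], t3], t5] + [[[[[t1, t4], t6], t2], t5], t3] + [[[[[t1, t5], t3], t2], t4], t6] - [[[[[t1, t5], t3], t2], t6], t4] - [[[[[t1, t5], t3], t4], t6], t2] + [[[[[t1, t5], t3], t6], t4], t2] + [[[[[t1, t6], t4], t2], t3], t5] - [[[[[t1, t6], t4], t2], t5], t3]
The second composite normalizes to [[[[[t1, t4], t3], t2], t6], t5] - [[[[[t1, t4], t3], t5], t2], t6] + [[[[[t1, t4], t3], t5], t6], t2] - [[[[[t1, t4], t3], t6], t2], t5]
No match — not equal.

not equal; first: [[[[[t1, t2], t4], t6], t3], t5] - [[[[[t1, t2], t4], t6], t5], t3] - [[[[[t1, t2], t6], t4], t3], t5] + [[[[[t1, t2], t6], t4], t5], t3] - [[[[[t1, t3], t5], t2], t4], t6] + [[[[[t1, t3], t5], t2], t6], t4] + [[[[[t1, t3], t5], t4], t6], t2] - [[[[[t1, t3], t5], t6], t4], t2] - [[[[[t1, t4], t6], t2], t3], t5] + [[[[[t1, t4], t6], t2], t5], t3] + [[[[[t1, t5], t3], t2], t4], t6] - [[[[[t1, t5], t3], t2], t6], t4] - [[[[[t1, t5], t3], t4], t6], t2] + [[[[[t1, t5], t3], t6], t4], t2] + [[[[[t1, t6], t4], t2], t3], t5] - [[[[[t1, t6], t4], t2], t5], t3]; second: [[[[[t1, t4], t3], t2], t6], t5] - [[[[[t1, t4], t3], t5], t2], t6] + [[[[[t1, t4], t3], t5], t6], t2] - [[[[[t1, t4], t3], t6], t2], t5]


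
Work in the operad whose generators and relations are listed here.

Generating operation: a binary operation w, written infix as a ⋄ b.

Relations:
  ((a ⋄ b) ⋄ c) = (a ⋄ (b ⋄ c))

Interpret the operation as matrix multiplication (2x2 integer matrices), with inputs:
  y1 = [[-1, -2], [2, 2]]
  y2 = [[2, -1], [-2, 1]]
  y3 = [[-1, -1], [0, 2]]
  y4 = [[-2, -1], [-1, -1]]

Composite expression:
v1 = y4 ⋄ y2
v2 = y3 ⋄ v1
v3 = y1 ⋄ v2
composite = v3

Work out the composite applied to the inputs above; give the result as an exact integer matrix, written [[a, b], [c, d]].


[[-2, 1], [4, -2]]

(y4 ⋄ y2) = [[-2, 1], [0, 0]]
(y3 ⋄ (y4 ⋄ y2)) = [[2, -1], [0, 0]]
(y1 ⋄ (y3 ⋄ (y4 ⋄ y2))) = [[-2, 1], [4, -2]]


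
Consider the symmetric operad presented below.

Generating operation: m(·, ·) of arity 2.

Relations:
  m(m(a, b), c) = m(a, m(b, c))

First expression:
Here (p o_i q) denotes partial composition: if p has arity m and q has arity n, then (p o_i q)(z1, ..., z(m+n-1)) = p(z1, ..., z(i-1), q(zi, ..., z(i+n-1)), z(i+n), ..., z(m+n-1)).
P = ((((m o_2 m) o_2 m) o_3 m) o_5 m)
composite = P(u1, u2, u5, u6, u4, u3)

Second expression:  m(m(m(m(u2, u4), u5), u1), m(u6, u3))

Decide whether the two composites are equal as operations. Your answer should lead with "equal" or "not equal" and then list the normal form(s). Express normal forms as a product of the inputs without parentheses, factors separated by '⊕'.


not equal: they reduce to u1 ⊕ u2 ⊕ u5 ⊕ u6 ⊕ u4 ⊕ u3 and u2 ⊕ u4 ⊕ u5 ⊕ u1 ⊕ u6 ⊕ u3

In normal form, the first expression is u1 ⊕ u2 ⊕ u5 ⊕ u6 ⊕ u4 ⊕ u3
In normal form, the second expression is u2 ⊕ u4 ⊕ u5 ⊕ u1 ⊕ u6 ⊕ u3
The normal forms differ: not equal.


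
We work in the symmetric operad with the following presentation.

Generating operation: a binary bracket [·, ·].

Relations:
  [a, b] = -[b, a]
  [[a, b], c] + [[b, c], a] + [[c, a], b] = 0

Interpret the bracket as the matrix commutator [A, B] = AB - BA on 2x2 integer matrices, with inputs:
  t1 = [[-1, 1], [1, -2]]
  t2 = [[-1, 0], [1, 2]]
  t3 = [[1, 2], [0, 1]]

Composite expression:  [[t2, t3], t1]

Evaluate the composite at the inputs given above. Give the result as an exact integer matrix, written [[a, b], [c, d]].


[[-6, 2], [4, 6]]

[t2, t3] = [[-2, -6], [0, 2]]
[[t2, t3], t1] = [[-6, 2], [4, 6]]


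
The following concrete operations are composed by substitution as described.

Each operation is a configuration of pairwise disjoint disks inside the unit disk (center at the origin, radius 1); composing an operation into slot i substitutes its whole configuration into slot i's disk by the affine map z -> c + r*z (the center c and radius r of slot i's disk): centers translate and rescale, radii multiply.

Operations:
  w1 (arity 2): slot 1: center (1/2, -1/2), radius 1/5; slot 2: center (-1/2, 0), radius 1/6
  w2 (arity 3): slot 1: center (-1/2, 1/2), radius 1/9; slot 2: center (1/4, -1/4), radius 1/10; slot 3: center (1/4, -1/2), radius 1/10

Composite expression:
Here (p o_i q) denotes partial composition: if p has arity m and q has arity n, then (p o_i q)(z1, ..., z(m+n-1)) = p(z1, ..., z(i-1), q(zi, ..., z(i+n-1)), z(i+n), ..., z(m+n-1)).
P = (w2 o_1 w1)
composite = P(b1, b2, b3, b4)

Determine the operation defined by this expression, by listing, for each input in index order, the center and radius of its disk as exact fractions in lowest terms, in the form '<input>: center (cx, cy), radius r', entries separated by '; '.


b1: center (-4/9, 4/9), radius 1/45; b2: center (-5/9, 1/2), radius 1/54; b3: center (1/4, -1/4), radius 1/10; b4: center (1/4, -1/2), radius 1/10


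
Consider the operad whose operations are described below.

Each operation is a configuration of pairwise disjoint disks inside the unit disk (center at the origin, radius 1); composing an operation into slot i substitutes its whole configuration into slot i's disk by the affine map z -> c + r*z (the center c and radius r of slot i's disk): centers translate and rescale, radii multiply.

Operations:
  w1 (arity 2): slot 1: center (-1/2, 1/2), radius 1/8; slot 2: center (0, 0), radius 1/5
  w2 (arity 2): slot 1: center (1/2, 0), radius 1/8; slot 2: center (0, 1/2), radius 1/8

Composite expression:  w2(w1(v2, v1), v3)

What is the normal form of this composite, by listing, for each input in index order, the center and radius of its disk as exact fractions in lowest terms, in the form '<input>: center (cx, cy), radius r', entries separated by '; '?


v1: center (1/2, 0), radius 1/40; v2: center (7/16, 1/16), radius 1/64; v3: center (0, 1/2), radius 1/8

Only the slot chain above each v matters under w2; compose those maps.
input v2: composing its 2 substitution steps yields center (7/16, 1/16), radius 1/64
input v1: composing its 2 substitution steps yields center (1/2, 0), radius 1/40
input v3: composing its 1 substitution step yields center (0, 1/2), radius 1/8


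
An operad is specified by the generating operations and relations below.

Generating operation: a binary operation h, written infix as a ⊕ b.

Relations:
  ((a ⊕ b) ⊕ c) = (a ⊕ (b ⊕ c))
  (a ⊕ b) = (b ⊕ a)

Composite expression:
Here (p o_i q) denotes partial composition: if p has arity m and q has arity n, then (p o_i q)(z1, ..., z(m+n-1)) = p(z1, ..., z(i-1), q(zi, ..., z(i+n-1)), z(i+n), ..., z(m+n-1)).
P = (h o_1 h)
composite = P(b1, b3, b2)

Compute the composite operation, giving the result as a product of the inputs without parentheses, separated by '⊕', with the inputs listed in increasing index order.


b1 ⊕ b2 ⊕ b3


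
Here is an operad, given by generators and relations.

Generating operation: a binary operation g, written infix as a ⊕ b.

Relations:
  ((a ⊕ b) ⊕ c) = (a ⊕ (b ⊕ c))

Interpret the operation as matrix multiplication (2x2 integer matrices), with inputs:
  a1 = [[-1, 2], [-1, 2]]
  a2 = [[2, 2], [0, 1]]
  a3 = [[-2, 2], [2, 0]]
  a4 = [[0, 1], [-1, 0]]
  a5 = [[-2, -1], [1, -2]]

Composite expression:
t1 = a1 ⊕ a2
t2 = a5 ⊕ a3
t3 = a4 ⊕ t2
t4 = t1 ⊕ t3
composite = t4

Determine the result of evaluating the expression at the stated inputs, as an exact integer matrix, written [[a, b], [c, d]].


[[12, -4], [12, -4]]

(a1 ⊕ a2) = [[-2, 0], [-2, 0]]
(a5 ⊕ a3) = [[2, -4], [-6, 2]]
(a4 ⊕ (a5 ⊕ a3)) = [[-6, 2], [-2, 4]]
((a1 ⊕ a2) ⊕ (a4 ⊕ (a5 ⊕ a3))) = [[12, -4], [12, -4]]


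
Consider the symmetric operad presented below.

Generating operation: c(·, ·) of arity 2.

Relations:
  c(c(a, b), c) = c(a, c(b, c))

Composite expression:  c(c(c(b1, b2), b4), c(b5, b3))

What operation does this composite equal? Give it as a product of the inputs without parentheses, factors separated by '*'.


b1 * b2 * b4 * b5 * b3

All parenthesizations of c agree; list the b-inputs left to right.
c(b1, b2) collapses to b1 * b2
c(c(b1, b2), b4) collapses to b1 * b2 * b4
c(b5, b3) collapses to b5 * b3
c(c(c(b1, b2), b4), c(b5, b3)) collapses to b1 * b2 * b4 * b5 * b3


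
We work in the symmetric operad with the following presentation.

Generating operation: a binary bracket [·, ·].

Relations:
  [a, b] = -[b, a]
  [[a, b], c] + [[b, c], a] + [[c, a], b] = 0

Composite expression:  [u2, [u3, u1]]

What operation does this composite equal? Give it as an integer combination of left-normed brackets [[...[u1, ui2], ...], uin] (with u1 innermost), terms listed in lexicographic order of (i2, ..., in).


[[u1, u3], u2]


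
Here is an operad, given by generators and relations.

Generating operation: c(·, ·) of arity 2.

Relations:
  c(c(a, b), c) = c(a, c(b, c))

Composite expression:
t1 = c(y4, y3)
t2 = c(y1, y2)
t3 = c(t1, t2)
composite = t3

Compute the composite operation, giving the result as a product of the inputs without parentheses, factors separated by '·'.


y4 · y3 · y1 · y2

All parenthesizations of c agree; list the y-inputs left to right.
c(y4, y3) reduces to y4 · y3
c(y1, y2) reduces to y1 · y2
c(c(y4, y3), c(y1, y2)) reduces to y4 · y3 · y1 · y2


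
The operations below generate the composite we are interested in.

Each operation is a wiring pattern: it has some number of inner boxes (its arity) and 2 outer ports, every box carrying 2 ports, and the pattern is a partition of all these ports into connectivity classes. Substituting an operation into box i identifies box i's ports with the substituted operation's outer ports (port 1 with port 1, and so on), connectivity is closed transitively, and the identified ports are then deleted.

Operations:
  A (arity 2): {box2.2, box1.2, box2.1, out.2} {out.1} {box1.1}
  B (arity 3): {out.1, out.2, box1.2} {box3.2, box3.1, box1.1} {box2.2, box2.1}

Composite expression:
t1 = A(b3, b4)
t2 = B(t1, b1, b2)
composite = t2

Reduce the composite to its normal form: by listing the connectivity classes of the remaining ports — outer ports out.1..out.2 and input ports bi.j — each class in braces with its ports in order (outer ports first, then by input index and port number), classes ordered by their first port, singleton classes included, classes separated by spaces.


{out.1, out.2, b3.2, b4.1, b4.2} {b1.1, b1.2} {b2.1, b2.2} {b3.1}

Connectivity passes through glued B-boundaries; trace each wire chain.
A over (b3, b4) gives {out.1} {out.2, b3.2, b4.1, b4.2} {b3.1}, out.j being that stage's outer ports
B over (b3, b4, b1, b2) gives {out.1, out.2, b3.2, b4.1, b4.2} {b1.1, b1.2} {b2.1, b2.2} {b3.1}, out.j being that stage's outer ports


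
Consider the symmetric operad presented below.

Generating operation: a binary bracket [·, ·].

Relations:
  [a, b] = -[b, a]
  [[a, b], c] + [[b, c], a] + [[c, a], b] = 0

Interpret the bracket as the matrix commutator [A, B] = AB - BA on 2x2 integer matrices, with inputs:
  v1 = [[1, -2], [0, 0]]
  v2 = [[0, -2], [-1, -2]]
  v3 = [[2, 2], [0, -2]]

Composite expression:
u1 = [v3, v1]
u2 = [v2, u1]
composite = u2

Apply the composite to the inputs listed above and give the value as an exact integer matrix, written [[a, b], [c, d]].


[v3, v1] = [[0, -10], [0, 0]]
[v2, [v3, v1]] = [[-10, -20], [0, 10]]

[[-10, -20], [0, 10]]


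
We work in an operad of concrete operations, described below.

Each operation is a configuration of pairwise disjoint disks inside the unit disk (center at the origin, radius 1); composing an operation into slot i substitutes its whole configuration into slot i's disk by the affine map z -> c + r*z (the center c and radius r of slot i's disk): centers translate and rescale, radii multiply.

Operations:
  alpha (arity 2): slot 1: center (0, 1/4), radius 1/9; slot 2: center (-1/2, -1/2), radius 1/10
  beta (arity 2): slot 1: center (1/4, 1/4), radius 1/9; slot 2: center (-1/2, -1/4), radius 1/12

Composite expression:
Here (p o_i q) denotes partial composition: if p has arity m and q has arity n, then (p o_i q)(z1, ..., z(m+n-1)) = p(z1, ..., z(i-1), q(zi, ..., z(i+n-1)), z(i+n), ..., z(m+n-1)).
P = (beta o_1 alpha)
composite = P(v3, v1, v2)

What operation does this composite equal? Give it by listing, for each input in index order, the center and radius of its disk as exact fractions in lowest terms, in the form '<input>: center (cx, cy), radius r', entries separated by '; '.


Affine substitution under beta: radii multiply and v-centers shift.
for v3, the 2-step affine chain lands on center (1/4, 5/18), radius 1/81
for v1, the 2-step affine chain lands on center (7/36, 7/36), radius 1/90
for v2, the 1-step affine chain lands on center (-1/2, -1/4), radius 1/12

v1: center (7/36, 7/36), radius 1/90; v2: center (-1/2, -1/4), radius 1/12; v3: center (1/4, 5/18), radius 1/81
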